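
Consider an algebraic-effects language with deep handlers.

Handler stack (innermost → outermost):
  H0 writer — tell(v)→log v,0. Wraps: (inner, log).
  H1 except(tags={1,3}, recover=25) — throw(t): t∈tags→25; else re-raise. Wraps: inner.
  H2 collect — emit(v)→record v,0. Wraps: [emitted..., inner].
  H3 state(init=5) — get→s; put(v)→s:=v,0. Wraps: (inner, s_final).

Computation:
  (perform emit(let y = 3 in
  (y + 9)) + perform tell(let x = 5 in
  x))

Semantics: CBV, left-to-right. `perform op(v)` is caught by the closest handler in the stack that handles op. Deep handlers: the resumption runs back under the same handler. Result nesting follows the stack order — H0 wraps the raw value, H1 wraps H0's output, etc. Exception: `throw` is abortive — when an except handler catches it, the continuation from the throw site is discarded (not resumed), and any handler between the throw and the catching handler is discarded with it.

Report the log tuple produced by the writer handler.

Step-by-step:
emit(12) @ H2 ⇒ out+=12
tell(5) @ H0 ⇒ log+=5
H0 returns (0, (5))
H1 returns (0, (5))
H2 returns [12, (0, (5))]
H3 returns ([12, (0, (5))], 5)
= ([12, (0, (5))], 5)

Answer: (5)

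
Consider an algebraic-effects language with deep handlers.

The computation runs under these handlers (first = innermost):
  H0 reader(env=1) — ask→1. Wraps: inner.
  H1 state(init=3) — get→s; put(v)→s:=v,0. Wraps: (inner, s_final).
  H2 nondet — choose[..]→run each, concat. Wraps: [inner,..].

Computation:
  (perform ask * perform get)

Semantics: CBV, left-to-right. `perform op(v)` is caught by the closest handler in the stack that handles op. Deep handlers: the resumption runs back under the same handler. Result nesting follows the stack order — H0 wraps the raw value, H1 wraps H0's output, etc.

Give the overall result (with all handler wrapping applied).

Evaluation trace:
ask @ H0 ⇒ 1
get @ H1 ⇒ 3
H0 returns 3
H1 returns (3, 3)
H2 returns [(3, 3)]
= [(3, 3)]

Answer: [(3, 3)]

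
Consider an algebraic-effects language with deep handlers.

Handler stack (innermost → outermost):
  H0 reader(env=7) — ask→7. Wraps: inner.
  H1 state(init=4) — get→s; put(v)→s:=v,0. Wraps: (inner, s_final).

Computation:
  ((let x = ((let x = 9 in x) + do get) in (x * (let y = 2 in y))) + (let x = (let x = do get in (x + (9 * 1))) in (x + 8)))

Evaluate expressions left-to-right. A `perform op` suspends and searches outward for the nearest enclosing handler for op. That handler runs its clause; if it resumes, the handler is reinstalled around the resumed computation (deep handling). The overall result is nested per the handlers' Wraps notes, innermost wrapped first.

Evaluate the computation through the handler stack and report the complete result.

Working:
get @ H1 ⇒ 4
get @ H1 ⇒ 4
H0 returns 47
H1 returns (47, 4)
= (47, 4)

Answer: (47, 4)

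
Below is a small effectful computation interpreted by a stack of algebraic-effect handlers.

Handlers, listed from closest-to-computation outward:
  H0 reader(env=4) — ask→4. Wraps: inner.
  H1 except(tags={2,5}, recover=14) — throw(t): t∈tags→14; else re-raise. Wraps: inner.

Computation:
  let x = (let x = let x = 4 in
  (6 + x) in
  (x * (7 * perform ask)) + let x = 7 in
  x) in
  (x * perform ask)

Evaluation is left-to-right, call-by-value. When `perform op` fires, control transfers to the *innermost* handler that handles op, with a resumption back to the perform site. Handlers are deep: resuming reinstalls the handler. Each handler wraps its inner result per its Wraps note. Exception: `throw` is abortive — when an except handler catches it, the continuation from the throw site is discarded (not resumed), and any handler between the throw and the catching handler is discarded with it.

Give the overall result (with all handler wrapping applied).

Answer: 1148

Evaluation trace:
ask @ H0 ⇒ 4
ask @ H0 ⇒ 4
H0 returns 1148
H1 returns 1148
= 1148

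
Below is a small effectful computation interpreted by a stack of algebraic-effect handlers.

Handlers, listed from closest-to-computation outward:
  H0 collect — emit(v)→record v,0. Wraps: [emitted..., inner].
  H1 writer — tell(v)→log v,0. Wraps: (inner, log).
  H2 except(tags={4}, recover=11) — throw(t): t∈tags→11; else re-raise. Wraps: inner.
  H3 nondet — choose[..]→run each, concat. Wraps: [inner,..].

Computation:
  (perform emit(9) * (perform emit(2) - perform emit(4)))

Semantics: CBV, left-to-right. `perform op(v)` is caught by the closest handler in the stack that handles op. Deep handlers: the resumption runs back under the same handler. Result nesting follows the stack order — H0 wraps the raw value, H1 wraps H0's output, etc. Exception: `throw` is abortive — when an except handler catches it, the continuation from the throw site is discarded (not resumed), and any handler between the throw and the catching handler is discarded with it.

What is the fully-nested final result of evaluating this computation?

Answer: [([9, 2, 4, 0], ())]

Working:
emit(9) @ H0 ⇒ out+=9
emit(2) @ H0 ⇒ out+=2
emit(4) @ H0 ⇒ out+=4
H0 returns [9, 2, 4, 0]
H1 returns ([9, 2, 4, 0], ())
H2 returns ([9, 2, 4, 0], ())
H3 returns [([9, 2, 4, 0], ())]
= [([9, 2, 4, 0], ())]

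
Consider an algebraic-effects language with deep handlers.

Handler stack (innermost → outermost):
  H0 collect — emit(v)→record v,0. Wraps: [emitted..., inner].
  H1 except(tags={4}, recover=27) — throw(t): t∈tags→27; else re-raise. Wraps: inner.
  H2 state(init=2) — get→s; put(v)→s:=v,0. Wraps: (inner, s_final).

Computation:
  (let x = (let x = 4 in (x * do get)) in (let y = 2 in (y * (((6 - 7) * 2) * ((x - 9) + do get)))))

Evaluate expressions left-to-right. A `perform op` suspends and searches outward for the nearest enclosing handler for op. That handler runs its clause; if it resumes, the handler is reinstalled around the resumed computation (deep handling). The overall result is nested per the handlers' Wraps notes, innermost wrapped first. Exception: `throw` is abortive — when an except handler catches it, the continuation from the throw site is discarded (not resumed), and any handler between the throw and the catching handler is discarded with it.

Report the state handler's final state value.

Evaluation trace:
get @ H2 ⇒ 2
get @ H2 ⇒ 2
H0 returns [-4]
H1 returns [-4]
H2 returns ([-4], 2)
= ([-4], 2)

Answer: 2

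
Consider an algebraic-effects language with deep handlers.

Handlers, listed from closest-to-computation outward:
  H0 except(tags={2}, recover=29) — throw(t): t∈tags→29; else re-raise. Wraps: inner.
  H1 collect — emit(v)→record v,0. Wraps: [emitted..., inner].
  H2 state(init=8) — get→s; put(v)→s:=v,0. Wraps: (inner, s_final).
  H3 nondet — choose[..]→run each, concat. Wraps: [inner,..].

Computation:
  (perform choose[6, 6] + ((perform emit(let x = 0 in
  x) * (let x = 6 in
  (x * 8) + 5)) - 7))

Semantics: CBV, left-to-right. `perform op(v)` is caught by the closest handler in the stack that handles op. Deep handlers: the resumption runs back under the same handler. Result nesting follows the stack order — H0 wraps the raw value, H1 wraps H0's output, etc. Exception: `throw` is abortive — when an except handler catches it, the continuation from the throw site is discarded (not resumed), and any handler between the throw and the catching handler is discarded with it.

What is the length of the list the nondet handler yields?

Answer: 2

Step-by-step:
choose[6, 6] @ H3
  branch[0] choose=6:
    emit(0) @ H1 ⇒ out+=0
    H0 returns -1
    H1 returns [0, -1]
    H2 returns ([0, -1], 8)
    H3 returns [([0, -1], 8)]
  branch[1] choose=6:
    emit(0) @ H1 ⇒ out+=0
    H0 returns -1
    H1 returns [0, -1]
    H2 returns ([0, -1], 8)
    H3 returns [([0, -1], 8)]
= [([0, -1], 8), ([0, -1], 8)]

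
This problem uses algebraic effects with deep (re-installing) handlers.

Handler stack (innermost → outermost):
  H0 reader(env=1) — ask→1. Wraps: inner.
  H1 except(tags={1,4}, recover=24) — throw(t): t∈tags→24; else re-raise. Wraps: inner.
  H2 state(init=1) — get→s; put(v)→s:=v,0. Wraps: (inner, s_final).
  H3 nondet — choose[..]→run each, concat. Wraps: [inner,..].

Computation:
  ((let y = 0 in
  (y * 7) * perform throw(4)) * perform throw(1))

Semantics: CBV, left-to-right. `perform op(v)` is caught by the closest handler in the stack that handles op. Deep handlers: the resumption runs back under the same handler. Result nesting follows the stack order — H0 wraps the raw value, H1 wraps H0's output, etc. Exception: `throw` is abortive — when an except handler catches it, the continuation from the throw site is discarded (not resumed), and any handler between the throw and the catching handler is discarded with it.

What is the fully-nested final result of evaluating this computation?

Answer: [(24, 1)]

Step-by-step:
throw(4) @ H1 caught ⇒ 24
H2 returns (24, 1)
H3 returns [(24, 1)]
= [(24, 1)]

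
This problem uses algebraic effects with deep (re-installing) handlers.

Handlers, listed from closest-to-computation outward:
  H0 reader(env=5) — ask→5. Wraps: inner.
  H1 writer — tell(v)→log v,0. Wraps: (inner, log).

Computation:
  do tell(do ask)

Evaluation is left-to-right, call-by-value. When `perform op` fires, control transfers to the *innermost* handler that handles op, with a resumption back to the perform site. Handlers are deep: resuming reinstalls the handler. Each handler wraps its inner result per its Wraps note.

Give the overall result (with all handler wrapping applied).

Evaluation trace:
ask @ H0 ⇒ 5
tell(5) @ H1 ⇒ log+=5
H0 returns 0
H1 returns (0, (5))
= (0, (5))

Answer: (0, (5))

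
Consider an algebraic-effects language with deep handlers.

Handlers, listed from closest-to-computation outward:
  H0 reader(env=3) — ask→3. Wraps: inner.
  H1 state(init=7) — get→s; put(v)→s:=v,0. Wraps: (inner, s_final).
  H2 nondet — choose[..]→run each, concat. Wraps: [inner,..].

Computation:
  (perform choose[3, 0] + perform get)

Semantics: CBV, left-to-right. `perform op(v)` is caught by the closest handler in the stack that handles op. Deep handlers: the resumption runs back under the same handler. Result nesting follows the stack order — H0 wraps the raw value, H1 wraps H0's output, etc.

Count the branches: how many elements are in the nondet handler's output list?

Answer: 2

Working:
choose[3, 0] @ H2
  branch[0] choose=3:
    get @ H1 ⇒ 7
    H0 returns 10
    H1 returns (10, 7)
    H2 returns [(10, 7)]
  branch[1] choose=0:
    get @ H1 ⇒ 7
    H0 returns 7
    H1 returns (7, 7)
    H2 returns [(7, 7)]
= [(10, 7), (7, 7)]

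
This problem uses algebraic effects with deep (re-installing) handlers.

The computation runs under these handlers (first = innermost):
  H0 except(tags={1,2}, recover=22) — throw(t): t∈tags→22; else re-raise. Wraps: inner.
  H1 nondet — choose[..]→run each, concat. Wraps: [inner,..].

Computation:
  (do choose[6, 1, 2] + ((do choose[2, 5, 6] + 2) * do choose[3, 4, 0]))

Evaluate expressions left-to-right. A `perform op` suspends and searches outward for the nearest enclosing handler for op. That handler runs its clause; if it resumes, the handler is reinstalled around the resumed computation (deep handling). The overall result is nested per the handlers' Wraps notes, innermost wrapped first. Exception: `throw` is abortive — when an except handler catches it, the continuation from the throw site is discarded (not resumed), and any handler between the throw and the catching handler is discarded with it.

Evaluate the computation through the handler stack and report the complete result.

Evaluation trace:
choose[6, 1, 2] @ H1
  branch[0] choose=6:
    choose[2, 5, 6] @ H1
      branch[0] choose=2:
        choose[3, 4, 0] @ H1
          branch[0] choose=3:
            H0 returns 18
            H1 returns [18]
          branch[1] choose=4:
            H0 returns 22
            H1 returns [22]
          branch[2] choose=0:
            H0 returns 6
            H1 returns [6]
      branch[1] choose=5:
        choose[3, 4, 0] @ H1
          branch[0] choose=3:
            H0 returns 27
            H1 returns [27]
          branch[1] choose=4:
            H0 returns 34
            H1 returns [34]
          branch[2] choose=0:
            H0 returns 6
            H1 returns [6]
      branch[2] choose=6:
        choose[3, 4, 0] @ H1
          branch[0] choose=3:
            H0 returns 30
            H1 returns [30]
          branch[1] choose=4:
            H0 returns 38
            H1 returns [38]
          branch[2] choose=0:
            H0 returns 6
            H1 returns [6]
  branch[1] choose=1:
    choose[2, 5, 6] @ H1
      branch[0] choose=2:
        choose[3, 4, 0] @ H1
          branch[0] choose=3:
            H0 returns 13
            H1 returns [13]
          branch[1] choose=4:
            H0 returns 17
            H1 returns [17]
          branch[2] choose=0:
            H0 returns 1
            H1 returns [1]
      branch[1] choose=5:
        choose[3, 4, 0] @ H1
          branch[0] choose=3:
            H0 returns 22
            H1 returns [22]
          branch[1] choose=4:
            H0 returns 29
            H1 returns [29]
          branch[2] choose=0:
            H0 returns 1
            H1 returns [1]
      branch[2] choose=6:
        choose[3, 4, 0] @ H1
          branch[0] choose=3:
            H0 returns 25
            H1 returns [25]
          branch[1] choose=4:
            H0 returns 33
            H1 returns [33]
          branch[2] choose=0:
            H0 returns 1
            H1 returns [1]
  branch[2] choose=2:
    choose[2, 5, 6] @ H1
      branch[0] choose=2:
        choose[3, 4, 0] @ H1
          branch[0] choose=3:
            H0 returns 14
            H1 returns [14]
          branch[1] choose=4:
            H0 returns 18
            H1 returns [18]
          branch[2] choose=0:
            H0 returns 2
            H1 returns [2]
      branch[1] choose=5:
        choose[3, 4, 0] @ H1
          branch[0] choose=3:
            H0 returns 23
            H1 returns [23]
          branch[1] choose=4:
            H0 returns 30
            H1 returns [30]
          branch[2] choose=0:
            H0 returns 2
            H1 returns [2]
      branch[2] choose=6:
        choose[3, 4, 0] @ H1
          branch[0] choose=3:
            H0 returns 26
            H1 returns [26]
          branch[1] choose=4:
            H0 returns 34
            H1 returns [34]
          branch[2] choose=0:
            H0 returns 2
            H1 returns [2]
= [18, 22, 6, 27, 34, 6, 30, 38, 6, 13, 17, 1, 22, 29, 1, 25, 33, 1, 14, 18, 2, 23, 30, 2, 26, 34, 2]

Answer: [18, 22, 6, 27, 34, 6, 30, 38, 6, 13, 17, 1, 22, 29, 1, 25, 33, 1, 14, 18, 2, 23, 30, 2, 26, 34, 2]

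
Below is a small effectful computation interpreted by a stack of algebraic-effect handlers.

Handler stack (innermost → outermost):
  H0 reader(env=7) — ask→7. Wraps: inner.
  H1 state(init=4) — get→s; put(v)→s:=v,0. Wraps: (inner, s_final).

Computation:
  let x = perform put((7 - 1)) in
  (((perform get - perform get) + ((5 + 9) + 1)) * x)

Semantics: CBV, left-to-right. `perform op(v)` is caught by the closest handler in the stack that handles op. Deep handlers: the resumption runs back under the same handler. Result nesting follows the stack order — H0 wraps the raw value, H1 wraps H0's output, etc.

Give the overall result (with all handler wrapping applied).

Answer: (0, 6)

Working:
put(6) @ H1 ⇒ s:=6
get @ H1 ⇒ 6
get @ H1 ⇒ 6
H0 returns 0
H1 returns (0, 6)
= (0, 6)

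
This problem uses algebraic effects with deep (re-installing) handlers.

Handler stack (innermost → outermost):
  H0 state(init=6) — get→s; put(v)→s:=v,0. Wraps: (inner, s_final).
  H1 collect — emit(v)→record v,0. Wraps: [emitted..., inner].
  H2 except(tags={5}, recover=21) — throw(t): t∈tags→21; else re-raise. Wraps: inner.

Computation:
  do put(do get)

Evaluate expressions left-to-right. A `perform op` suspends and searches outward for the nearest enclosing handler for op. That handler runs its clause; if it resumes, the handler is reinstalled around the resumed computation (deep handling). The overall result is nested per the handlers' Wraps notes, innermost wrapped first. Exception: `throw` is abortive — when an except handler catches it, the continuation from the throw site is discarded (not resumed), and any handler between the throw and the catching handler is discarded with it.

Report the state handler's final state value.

Evaluation trace:
get @ H0 ⇒ 6
put(6) @ H0 ⇒ s:=6
H0 returns (0, 6)
H1 returns [(0, 6)]
H2 returns [(0, 6)]
= [(0, 6)]

Answer: 6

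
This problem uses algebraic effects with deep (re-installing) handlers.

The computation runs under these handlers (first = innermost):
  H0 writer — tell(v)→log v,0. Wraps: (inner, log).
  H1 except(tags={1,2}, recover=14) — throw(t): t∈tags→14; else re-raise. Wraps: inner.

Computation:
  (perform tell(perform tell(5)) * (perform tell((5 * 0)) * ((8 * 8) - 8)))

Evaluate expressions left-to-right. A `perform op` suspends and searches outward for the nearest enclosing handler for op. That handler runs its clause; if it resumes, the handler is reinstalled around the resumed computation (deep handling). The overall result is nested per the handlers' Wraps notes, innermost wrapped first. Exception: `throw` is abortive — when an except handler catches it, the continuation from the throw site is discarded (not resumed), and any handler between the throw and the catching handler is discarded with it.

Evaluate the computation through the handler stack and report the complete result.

Answer: (0, (5, 0, 0))

Working:
tell(5) @ H0 ⇒ log+=5
tell(0) @ H0 ⇒ log+=0
tell(0) @ H0 ⇒ log+=0
H0 returns (0, (5, 0, 0))
H1 returns (0, (5, 0, 0))
= (0, (5, 0, 0))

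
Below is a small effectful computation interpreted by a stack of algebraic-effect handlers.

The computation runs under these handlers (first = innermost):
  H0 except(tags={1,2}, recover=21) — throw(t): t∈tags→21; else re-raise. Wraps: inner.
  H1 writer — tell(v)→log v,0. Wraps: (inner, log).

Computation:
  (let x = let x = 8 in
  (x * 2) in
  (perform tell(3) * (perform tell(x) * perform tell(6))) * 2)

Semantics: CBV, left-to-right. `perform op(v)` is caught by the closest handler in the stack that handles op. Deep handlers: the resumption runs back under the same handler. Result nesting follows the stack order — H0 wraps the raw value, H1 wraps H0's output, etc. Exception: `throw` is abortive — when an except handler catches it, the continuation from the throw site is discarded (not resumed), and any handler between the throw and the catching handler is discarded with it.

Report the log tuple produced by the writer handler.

Step-by-step:
tell(3) @ H1 ⇒ log+=3
tell(16) @ H1 ⇒ log+=16
tell(6) @ H1 ⇒ log+=6
H0 returns 0
H1 returns (0, (3, 16, 6))
= (0, (3, 16, 6))

Answer: (3, 16, 6)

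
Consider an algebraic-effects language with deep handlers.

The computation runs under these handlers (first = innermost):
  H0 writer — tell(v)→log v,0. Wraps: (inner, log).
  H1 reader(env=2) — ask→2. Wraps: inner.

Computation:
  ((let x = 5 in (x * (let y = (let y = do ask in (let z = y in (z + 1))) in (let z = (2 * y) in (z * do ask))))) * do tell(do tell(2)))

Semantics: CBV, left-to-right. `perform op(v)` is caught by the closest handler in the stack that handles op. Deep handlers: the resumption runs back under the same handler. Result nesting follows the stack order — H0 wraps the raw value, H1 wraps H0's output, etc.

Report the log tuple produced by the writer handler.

Answer: (2, 0)

Step-by-step:
ask @ H1 ⇒ 2
ask @ H1 ⇒ 2
tell(2) @ H0 ⇒ log+=2
tell(0) @ H0 ⇒ log+=0
H0 returns (0, (2, 0))
H1 returns (0, (2, 0))
= (0, (2, 0))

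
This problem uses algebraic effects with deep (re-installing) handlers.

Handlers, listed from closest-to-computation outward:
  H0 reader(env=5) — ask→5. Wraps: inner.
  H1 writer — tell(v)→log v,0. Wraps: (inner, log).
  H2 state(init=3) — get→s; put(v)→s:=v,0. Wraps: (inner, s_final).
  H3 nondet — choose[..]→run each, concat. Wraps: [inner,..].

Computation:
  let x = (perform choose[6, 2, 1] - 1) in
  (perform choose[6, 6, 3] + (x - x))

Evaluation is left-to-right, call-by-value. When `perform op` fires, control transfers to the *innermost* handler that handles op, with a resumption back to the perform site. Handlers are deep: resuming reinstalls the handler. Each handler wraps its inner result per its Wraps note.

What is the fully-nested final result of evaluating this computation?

Working:
choose[6, 2, 1] @ H3
  branch[0] choose=6:
    choose[6, 6, 3] @ H3
      branch[0] choose=6:
        H0 returns 6
        H1 returns (6, ())
        H2 returns ((6, ()), 3)
        H3 returns [((6, ()), 3)]
      branch[1] choose=6:
        H0 returns 6
        H1 returns (6, ())
        H2 returns ((6, ()), 3)
        H3 returns [((6, ()), 3)]
      branch[2] choose=3:
        H0 returns 3
        H1 returns (3, ())
        H2 returns ((3, ()), 3)
        H3 returns [((3, ()), 3)]
  branch[1] choose=2:
    choose[6, 6, 3] @ H3
      branch[0] choose=6:
        H0 returns 6
        H1 returns (6, ())
        H2 returns ((6, ()), 3)
        H3 returns [((6, ()), 3)]
      branch[1] choose=6:
        H0 returns 6
        H1 returns (6, ())
        H2 returns ((6, ()), 3)
        H3 returns [((6, ()), 3)]
      branch[2] choose=3:
        H0 returns 3
        H1 returns (3, ())
        H2 returns ((3, ()), 3)
        H3 returns [((3, ()), 3)]
  branch[2] choose=1:
    choose[6, 6, 3] @ H3
      branch[0] choose=6:
        H0 returns 6
        H1 returns (6, ())
        H2 returns ((6, ()), 3)
        H3 returns [((6, ()), 3)]
      branch[1] choose=6:
        H0 returns 6
        H1 returns (6, ())
        H2 returns ((6, ()), 3)
        H3 returns [((6, ()), 3)]
      branch[2] choose=3:
        H0 returns 3
        H1 returns (3, ())
        H2 returns ((3, ()), 3)
        H3 returns [((3, ()), 3)]
= [((6, ()), 3), ((6, ()), 3), ((3, ()), 3), ((6, ()), 3), ((6, ()), 3), ((3, ()), 3), ((6, ()), 3), ((6, ()), 3), ((3, ()), 3)]

Answer: [((6, ()), 3), ((6, ()), 3), ((3, ()), 3), ((6, ()), 3), ((6, ()), 3), ((3, ()), 3), ((6, ()), 3), ((6, ()), 3), ((3, ()), 3)]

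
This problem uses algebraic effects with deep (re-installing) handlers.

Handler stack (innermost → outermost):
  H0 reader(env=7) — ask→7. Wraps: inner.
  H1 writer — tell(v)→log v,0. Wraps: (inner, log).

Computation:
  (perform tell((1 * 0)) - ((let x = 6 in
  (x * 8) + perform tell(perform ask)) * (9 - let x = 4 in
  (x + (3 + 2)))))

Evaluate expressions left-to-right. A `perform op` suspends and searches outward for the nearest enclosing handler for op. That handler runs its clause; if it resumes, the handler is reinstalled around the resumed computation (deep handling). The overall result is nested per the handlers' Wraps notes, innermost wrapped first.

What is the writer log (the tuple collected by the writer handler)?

Answer: (0, 7)

Step-by-step:
tell(0) @ H1 ⇒ log+=0
ask @ H0 ⇒ 7
tell(7) @ H1 ⇒ log+=7
H0 returns 0
H1 returns (0, (0, 7))
= (0, (0, 7))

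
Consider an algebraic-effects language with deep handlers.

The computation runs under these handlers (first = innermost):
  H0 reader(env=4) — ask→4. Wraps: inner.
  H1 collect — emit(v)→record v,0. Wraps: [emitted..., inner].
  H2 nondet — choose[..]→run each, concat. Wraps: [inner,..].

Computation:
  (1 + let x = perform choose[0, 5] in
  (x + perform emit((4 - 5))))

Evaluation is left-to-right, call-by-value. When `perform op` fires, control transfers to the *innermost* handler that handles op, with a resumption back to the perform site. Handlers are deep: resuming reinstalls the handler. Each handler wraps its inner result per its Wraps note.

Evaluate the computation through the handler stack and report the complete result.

Evaluation trace:
choose[0, 5] @ H2
  branch[0] choose=0:
    emit(-1) @ H1 ⇒ out+=-1
    H0 returns 1
    H1 returns [-1, 1]
    H2 returns [[-1, 1]]
  branch[1] choose=5:
    emit(-1) @ H1 ⇒ out+=-1
    H0 returns 6
    H1 returns [-1, 6]
    H2 returns [[-1, 6]]
= [[-1, 1], [-1, 6]]

Answer: [[-1, 1], [-1, 6]]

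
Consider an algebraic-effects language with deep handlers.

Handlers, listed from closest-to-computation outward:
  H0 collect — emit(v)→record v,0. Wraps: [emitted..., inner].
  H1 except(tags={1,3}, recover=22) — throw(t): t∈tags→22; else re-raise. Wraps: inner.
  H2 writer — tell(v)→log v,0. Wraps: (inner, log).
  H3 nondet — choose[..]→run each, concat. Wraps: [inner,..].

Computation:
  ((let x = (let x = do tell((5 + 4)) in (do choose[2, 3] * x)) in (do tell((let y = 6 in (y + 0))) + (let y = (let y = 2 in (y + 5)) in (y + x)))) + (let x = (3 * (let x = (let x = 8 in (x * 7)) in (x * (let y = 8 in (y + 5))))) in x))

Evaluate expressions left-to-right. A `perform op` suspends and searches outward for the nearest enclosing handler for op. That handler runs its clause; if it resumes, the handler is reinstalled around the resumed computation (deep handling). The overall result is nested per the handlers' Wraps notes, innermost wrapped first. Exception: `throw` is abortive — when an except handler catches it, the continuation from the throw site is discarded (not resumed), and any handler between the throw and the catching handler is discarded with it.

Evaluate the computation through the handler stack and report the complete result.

Answer: [([2191], (9, 6)), ([2191], (9, 6))]

Evaluation trace:
tell(9) @ H2 ⇒ log+=9
choose[2, 3] @ H3
  branch[0] choose=2:
    tell(6) @ H2 ⇒ log+=6
    H0 returns [2191]
    H1 returns [2191]
    H2 returns ([2191], (9, 6))
    H3 returns [([2191], (9, 6))]
  branch[1] choose=3:
    tell(6) @ H2 ⇒ log+=6
    H0 returns [2191]
    H1 returns [2191]
    H2 returns ([2191], (9, 6))
    H3 returns [([2191], (9, 6))]
= [([2191], (9, 6)), ([2191], (9, 6))]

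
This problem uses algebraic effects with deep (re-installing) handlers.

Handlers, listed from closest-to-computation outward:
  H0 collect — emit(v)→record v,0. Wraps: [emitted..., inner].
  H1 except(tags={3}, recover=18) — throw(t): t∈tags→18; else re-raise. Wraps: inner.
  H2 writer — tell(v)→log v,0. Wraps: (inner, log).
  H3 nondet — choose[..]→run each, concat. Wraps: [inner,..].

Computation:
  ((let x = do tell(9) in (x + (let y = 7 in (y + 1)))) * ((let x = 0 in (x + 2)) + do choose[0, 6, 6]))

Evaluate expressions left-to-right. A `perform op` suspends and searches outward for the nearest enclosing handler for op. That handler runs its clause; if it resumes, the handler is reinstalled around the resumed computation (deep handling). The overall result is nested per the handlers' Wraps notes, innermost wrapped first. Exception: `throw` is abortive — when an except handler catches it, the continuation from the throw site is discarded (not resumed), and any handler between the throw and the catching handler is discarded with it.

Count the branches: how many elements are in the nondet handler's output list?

Evaluation trace:
tell(9) @ H2 ⇒ log+=9
choose[0, 6, 6] @ H3
  branch[0] choose=0:
    H0 returns [16]
    H1 returns [16]
    H2 returns ([16], (9))
    H3 returns [([16], (9))]
  branch[1] choose=6:
    H0 returns [64]
    H1 returns [64]
    H2 returns ([64], (9))
    H3 returns [([64], (9))]
  branch[2] choose=6:
    H0 returns [64]
    H1 returns [64]
    H2 returns ([64], (9))
    H3 returns [([64], (9))]
= [([16], (9)), ([64], (9)), ([64], (9))]

Answer: 3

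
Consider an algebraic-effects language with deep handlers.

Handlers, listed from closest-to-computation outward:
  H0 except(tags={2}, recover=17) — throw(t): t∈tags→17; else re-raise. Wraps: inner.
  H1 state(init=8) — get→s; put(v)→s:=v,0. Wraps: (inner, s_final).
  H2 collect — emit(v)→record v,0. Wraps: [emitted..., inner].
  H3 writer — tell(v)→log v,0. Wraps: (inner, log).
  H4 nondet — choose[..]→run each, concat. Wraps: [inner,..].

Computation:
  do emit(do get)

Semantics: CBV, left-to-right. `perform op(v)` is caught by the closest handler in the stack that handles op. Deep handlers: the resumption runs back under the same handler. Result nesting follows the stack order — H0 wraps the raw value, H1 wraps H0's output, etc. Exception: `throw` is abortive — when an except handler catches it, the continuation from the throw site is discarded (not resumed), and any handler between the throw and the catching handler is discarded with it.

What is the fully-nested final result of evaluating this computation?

Evaluation trace:
get @ H1 ⇒ 8
emit(8) @ H2 ⇒ out+=8
H0 returns 0
H1 returns (0, 8)
H2 returns [8, (0, 8)]
H3 returns ([8, (0, 8)], ())
H4 returns [([8, (0, 8)], ())]
= [([8, (0, 8)], ())]

Answer: [([8, (0, 8)], ())]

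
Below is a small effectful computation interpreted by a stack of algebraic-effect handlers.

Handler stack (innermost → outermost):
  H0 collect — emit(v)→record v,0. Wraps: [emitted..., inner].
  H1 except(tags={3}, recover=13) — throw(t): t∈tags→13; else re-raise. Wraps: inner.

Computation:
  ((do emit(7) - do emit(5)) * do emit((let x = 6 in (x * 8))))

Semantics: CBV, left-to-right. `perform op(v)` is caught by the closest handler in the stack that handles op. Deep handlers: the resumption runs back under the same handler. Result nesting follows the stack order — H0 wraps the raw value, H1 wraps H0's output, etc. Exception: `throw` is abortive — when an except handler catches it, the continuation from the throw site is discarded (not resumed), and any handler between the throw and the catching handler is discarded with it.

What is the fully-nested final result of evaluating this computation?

Answer: [7, 5, 48, 0]

Evaluation trace:
emit(7) @ H0 ⇒ out+=7
emit(5) @ H0 ⇒ out+=5
emit(48) @ H0 ⇒ out+=48
H0 returns [7, 5, 48, 0]
H1 returns [7, 5, 48, 0]
= [7, 5, 48, 0]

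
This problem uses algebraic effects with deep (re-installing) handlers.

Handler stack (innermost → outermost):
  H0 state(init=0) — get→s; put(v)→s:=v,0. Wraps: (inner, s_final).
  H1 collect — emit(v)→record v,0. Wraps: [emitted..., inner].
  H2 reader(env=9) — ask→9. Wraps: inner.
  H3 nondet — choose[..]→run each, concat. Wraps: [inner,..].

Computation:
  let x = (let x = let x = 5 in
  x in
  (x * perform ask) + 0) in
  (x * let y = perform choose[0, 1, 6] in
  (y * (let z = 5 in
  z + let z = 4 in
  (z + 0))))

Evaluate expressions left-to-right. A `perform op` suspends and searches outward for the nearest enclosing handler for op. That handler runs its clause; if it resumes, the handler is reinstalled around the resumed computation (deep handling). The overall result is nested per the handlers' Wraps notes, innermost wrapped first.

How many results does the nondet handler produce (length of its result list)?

Step-by-step:
ask @ H2 ⇒ 9
choose[0, 1, 6] @ H3
  branch[0] choose=0:
    H0 returns (0, 0)
    H1 returns [(0, 0)]
    H2 returns [(0, 0)]
    H3 returns [[(0, 0)]]
  branch[1] choose=1:
    H0 returns (405, 0)
    H1 returns [(405, 0)]
    H2 returns [(405, 0)]
    H3 returns [[(405, 0)]]
  branch[2] choose=6:
    H0 returns (2430, 0)
    H1 returns [(2430, 0)]
    H2 returns [(2430, 0)]
    H3 returns [[(2430, 0)]]
= [[(0, 0)], [(405, 0)], [(2430, 0)]]

Answer: 3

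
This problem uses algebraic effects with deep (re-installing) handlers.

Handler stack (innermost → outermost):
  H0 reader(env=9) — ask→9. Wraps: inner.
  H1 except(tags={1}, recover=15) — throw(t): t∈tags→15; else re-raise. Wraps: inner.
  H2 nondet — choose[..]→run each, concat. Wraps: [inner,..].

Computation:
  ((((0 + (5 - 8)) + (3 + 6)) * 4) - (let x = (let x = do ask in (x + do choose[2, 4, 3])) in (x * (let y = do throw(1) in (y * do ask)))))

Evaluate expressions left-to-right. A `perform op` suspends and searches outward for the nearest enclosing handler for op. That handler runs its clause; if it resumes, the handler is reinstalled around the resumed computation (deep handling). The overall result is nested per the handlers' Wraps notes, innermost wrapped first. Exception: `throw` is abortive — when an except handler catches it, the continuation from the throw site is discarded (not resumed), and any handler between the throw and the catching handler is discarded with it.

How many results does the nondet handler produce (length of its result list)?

Answer: 3

Working:
ask @ H0 ⇒ 9
choose[2, 4, 3] @ H2
  branch[0] choose=2:
    throw(1) @ H1 caught ⇒ 15
    H2 returns [15]
  branch[1] choose=4:
    throw(1) @ H1 caught ⇒ 15
    H2 returns [15]
  branch[2] choose=3:
    throw(1) @ H1 caught ⇒ 15
    H2 returns [15]
= [15, 15, 15]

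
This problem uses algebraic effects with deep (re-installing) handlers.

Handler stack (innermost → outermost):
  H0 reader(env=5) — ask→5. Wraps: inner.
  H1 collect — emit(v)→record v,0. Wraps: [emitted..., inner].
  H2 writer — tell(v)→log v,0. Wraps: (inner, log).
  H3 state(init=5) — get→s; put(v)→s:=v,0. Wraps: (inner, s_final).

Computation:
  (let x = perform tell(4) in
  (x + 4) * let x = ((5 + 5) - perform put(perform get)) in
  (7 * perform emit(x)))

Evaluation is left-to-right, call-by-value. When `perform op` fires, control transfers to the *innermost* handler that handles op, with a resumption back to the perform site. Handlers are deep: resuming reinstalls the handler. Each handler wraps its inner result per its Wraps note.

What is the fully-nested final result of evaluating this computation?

Evaluation trace:
tell(4) @ H2 ⇒ log+=4
get @ H3 ⇒ 5
put(5) @ H3 ⇒ s:=5
emit(10) @ H1 ⇒ out+=10
H0 returns 0
H1 returns [10, 0]
H2 returns ([10, 0], (4))
H3 returns (([10, 0], (4)), 5)
= (([10, 0], (4)), 5)

Answer: (([10, 0], (4)), 5)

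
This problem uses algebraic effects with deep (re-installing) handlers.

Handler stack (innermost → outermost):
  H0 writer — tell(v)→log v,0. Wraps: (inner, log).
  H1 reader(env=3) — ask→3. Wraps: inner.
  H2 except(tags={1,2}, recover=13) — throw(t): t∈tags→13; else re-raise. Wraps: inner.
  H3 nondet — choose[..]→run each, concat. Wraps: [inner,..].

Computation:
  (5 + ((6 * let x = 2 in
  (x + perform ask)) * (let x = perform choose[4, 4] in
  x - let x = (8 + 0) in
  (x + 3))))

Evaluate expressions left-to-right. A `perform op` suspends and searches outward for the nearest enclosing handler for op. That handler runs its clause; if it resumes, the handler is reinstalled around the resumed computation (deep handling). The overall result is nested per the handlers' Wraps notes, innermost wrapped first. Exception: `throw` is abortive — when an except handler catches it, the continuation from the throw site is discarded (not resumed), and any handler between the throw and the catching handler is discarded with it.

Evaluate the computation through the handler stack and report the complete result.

Evaluation trace:
ask @ H1 ⇒ 3
choose[4, 4] @ H3
  branch[0] choose=4:
    H0 returns (-205, ())
    H1 returns (-205, ())
    H2 returns (-205, ())
    H3 returns [(-205, ())]
  branch[1] choose=4:
    H0 returns (-205, ())
    H1 returns (-205, ())
    H2 returns (-205, ())
    H3 returns [(-205, ())]
= [(-205, ()), (-205, ())]

Answer: [(-205, ()), (-205, ())]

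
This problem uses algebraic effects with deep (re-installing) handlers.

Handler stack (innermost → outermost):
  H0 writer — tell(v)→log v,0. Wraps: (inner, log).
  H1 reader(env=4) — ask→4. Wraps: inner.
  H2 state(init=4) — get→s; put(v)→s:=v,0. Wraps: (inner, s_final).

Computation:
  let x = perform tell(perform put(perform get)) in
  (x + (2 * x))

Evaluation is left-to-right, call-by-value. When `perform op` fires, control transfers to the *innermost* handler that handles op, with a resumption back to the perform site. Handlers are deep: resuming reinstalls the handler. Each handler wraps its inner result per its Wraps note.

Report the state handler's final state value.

Working:
get @ H2 ⇒ 4
put(4) @ H2 ⇒ s:=4
tell(0) @ H0 ⇒ log+=0
H0 returns (0, (0))
H1 returns (0, (0))
H2 returns ((0, (0)), 4)
= ((0, (0)), 4)

Answer: 4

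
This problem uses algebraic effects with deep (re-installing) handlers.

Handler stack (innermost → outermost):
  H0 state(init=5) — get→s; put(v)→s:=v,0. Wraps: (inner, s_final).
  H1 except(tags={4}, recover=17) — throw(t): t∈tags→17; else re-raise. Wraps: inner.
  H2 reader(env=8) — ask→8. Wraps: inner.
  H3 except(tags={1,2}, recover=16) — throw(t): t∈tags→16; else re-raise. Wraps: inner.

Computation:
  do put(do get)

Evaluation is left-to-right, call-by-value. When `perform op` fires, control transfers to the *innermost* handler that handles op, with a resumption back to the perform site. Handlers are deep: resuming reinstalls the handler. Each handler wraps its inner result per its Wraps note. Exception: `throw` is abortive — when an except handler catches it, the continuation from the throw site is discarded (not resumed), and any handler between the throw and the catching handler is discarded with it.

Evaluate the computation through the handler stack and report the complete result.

Step-by-step:
get @ H0 ⇒ 5
put(5) @ H0 ⇒ s:=5
H0 returns (0, 5)
H1 returns (0, 5)
H2 returns (0, 5)
H3 returns (0, 5)
= (0, 5)

Answer: (0, 5)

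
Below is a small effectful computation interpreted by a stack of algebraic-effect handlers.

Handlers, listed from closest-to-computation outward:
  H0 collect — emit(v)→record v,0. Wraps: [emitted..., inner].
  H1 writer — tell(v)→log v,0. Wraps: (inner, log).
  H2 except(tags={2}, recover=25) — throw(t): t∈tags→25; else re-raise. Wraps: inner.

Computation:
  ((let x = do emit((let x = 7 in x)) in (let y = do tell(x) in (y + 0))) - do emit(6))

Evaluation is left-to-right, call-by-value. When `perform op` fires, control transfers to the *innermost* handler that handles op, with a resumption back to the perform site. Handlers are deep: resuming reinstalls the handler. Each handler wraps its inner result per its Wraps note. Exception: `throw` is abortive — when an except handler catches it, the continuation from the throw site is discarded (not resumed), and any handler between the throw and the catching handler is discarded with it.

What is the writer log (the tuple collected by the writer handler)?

Answer: (0)

Evaluation trace:
emit(7) @ H0 ⇒ out+=7
tell(0) @ H1 ⇒ log+=0
emit(6) @ H0 ⇒ out+=6
H0 returns [7, 6, 0]
H1 returns ([7, 6, 0], (0))
H2 returns ([7, 6, 0], (0))
= ([7, 6, 0], (0))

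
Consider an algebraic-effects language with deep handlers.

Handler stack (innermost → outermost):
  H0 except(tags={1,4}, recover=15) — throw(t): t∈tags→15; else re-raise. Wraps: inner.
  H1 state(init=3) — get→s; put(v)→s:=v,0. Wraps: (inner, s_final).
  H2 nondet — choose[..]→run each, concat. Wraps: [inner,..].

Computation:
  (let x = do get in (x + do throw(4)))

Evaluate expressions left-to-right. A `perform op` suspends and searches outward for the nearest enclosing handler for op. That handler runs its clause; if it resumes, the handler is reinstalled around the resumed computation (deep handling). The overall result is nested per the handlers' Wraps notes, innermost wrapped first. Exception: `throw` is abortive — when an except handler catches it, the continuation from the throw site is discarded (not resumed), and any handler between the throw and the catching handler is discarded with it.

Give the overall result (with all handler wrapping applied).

Answer: [(15, 3)]

Evaluation trace:
get @ H1 ⇒ 3
throw(4) @ H0 caught ⇒ 15
H1 returns (15, 3)
H2 returns [(15, 3)]
= [(15, 3)]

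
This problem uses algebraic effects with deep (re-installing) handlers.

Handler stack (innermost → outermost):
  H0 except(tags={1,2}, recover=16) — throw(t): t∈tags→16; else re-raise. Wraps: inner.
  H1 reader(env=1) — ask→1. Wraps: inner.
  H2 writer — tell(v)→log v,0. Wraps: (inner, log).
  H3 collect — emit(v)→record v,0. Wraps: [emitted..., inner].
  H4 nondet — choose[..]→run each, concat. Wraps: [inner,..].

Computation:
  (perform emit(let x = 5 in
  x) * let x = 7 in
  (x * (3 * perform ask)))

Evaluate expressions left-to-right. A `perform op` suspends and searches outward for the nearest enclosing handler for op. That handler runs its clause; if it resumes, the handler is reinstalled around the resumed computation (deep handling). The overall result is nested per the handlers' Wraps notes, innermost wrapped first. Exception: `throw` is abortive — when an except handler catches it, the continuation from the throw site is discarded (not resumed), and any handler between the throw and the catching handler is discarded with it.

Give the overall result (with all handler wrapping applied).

Answer: [[5, (0, ())]]

Working:
emit(5) @ H3 ⇒ out+=5
ask @ H1 ⇒ 1
H0 returns 0
H1 returns 0
H2 returns (0, ())
H3 returns [5, (0, ())]
H4 returns [[5, (0, ())]]
= [[5, (0, ())]]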